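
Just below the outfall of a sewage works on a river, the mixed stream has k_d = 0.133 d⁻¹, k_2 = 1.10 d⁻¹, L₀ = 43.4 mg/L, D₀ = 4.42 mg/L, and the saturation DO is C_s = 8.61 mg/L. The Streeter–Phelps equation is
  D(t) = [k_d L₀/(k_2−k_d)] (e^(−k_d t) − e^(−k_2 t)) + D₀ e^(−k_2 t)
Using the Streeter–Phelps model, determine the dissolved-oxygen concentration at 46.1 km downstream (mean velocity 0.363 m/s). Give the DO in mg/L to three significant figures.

DO ≈ 4.01 mg/L

Travel time t = x/v = 46.1 km / (0.363 m/s) = 46100 m / 0.363 m/s = 127000 s = 1.470 d.
k_d L₀/(k_2−k_d) = 0.133×43.4/(1.10−0.133) = 5.772/0.9670 = 5.969 mg/L.
e^(−k_d t) = e^(−0.133×1.470) = 0.8224; e^(−k_2 t) = e^(−1.10×1.470) = 0.1985.
D = 5.969 × (0.8224 − 0.1985) + 4.42 × 0.1985 = 3.724 + 0.8775 = 4.602 mg/L.
DO = C_s − D = 8.61 − 4.602 = 4.008 mg/L.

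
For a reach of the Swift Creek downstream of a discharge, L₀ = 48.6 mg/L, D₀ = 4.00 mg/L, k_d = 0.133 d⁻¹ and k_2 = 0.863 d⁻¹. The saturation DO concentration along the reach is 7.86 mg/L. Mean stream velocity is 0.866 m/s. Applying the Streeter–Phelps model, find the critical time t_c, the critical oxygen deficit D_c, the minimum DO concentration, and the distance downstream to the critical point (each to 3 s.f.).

With k_2/k_d = 6.489 and 1 − D₀(k_2−k_d)/(k_d L₀) = 0.5483,
t_c = ln(6.489 × 0.5483) / (0.863 − 0.133) = ln(3.557) / 0.7300 = 1.269/0.7300 = 1.738 d.
L(t_c) = L₀ e^(−k_d t_c) = 48.6 × 0.7936 = 38.57 mg/L, and at the critical point k_2 D_c = k_d L, so D_c = (0.133/0.863) × 38.57 = 5.944 mg/L.
Minimum DO = C_s − D_c = 7.86 − 5.944 = 1.916 mg/L.
x_c = v t_c = 0.866 m/s × 1.738 d × 86400 s/d = 130100 m ≈ 130 km.

t_c ≈ 1.74 d; D_c ≈ 5.94 mg/L; min DO ≈ 1.92 mg/L; x_c ≈ 130 km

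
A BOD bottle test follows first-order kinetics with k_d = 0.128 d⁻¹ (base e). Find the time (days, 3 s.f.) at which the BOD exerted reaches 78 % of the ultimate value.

t ≈ 11.8 d

y/L₀ = 1 − e^(−k_d t) = 0.78 ⇒ e^(−k_d t) = 0.220
t = −ln(0.220) / 0.128 = 1.514 / 0.128 = 11.83 d.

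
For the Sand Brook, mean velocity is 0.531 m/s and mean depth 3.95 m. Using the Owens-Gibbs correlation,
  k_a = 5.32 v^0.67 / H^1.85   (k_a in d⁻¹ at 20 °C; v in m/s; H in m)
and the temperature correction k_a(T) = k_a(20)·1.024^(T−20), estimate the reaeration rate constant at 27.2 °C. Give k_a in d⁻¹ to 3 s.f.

k_a ≈ 0.325 d⁻¹

k_a(20) = 5.32 × 0.531^0.67 / 3.95^1.85 = 5.32 × 0.6544 / 12.70 = 0.2742 d⁻¹.
k_a(27.2) = 0.2742 × 1.024^(27.2−20) = 0.2742 × 1.186 = 0.3252 d⁻¹.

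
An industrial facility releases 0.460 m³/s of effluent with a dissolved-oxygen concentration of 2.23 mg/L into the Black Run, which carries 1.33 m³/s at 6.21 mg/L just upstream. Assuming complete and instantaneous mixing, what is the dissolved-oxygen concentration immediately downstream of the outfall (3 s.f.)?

5.19 mg/L

Flow-weighted mixing: C = (Q_r C_r + Q_w C_w)/(Q_r + Q_w)
= (1.33×6.21 + 0.460×2.23)/(1.33 + 0.460) = 9.285/1.790 = 5.187 mg/L.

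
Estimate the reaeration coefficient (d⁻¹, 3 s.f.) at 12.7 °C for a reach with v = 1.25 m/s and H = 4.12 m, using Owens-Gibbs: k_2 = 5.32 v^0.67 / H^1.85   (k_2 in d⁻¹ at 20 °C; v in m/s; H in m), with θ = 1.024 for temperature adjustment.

k_2 ≈ 0.379 d⁻¹

k_2(20) = 5.32 × 1.25^0.67 / 4.12^1.85 = 5.32 × 1.161 / 13.73 = 0.4501 d⁻¹.
k_2(12.7) = 0.4501 × 1.024^(12.7−20) = 0.4501 × 0.8410 = 0.3785 d⁻¹.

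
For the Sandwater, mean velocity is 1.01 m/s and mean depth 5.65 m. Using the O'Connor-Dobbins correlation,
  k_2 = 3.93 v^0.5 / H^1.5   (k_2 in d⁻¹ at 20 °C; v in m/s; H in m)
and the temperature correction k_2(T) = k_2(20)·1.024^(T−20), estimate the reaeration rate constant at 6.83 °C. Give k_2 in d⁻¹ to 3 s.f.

k_2 ≈ 0.215 d⁻¹

k_2(20) = 3.93 × 1.01^0.5 / 5.65^1.5 = 3.93 × 1.005 / 13.43 = 0.2941 d⁻¹.
k_2(6.83) = 0.2941 × 1.024^(6.83−20) = 0.2941 × 0.7317 = 0.2152 d⁻¹.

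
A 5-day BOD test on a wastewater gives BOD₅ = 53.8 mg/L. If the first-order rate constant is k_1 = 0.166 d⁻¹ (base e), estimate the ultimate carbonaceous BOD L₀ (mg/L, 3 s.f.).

L₀ ≈ 95.4 mg/L

BOD₅ = L₀(1 − e^(−5k_1)) ⇒ L₀ = BOD₅ / (1 − e^(−5×0.166))
= 53.8 / (1 − 0.4360) = 53.8 / 0.5640 = 95.40 mg/L.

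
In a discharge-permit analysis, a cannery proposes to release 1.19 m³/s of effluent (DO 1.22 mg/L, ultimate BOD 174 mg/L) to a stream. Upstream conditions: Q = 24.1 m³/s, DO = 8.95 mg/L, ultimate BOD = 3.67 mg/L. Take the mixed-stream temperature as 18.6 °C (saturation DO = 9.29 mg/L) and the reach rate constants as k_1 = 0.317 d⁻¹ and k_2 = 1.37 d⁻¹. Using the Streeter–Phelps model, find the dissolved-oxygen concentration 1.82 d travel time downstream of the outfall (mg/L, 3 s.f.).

Mixed DO = (24.1×8.95 + 1.19×1.22)/(24.1+1.19) = 217.1/25.29 = 8.586 mg/L.
Mixed L₀ = (24.1×3.67 + 1.19×174)/(25.29) = 295.5/25.29 = 11.68 mg/L.
Initial deficit D₀ = C_s − DO₀ = 9.29 − 8.586 = 0.7037 mg/L.
D(1.82) = [0.317×11.68/(1.37−0.317)](e^(−0.317×1.82) − e^(−1.37×1.82)) + 0.7037 e^(−1.37×1.82)
= 3.518 × (0.5616 − 0.08263) + 0.7037 × 0.08263 = 1.743 mg/L.
DO = 9.29 − 1.743 = 7.547 mg/L.

DO ≈ 7.55 mg/L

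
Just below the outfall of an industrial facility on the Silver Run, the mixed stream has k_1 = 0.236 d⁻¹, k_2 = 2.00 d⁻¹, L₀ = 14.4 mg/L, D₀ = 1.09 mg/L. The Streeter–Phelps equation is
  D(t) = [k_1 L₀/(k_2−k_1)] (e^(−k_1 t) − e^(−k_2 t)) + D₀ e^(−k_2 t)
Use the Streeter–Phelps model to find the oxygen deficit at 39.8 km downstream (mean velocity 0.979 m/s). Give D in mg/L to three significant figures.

D ≈ 1.40 mg/L

Travel time t = x/v = 39.8 km / (0.979 m/s) = 39800 m / 0.979 m/s = 40650 s = 0.4705 d.
k_1 L₀/(k_2−k_1) = 0.236×14.4/(2.00−0.236) = 3.398/1.764 = 1.927 mg/L.
e^(−k_1 t) = e^(−0.236×0.4705) = 0.8949; e^(−k_2 t) = e^(−2.00×0.4705) = 0.3902.
D = 1.927 × (0.8949 − 0.3902) + 1.09 × 0.3902 = 0.9723 + 0.4253 = 1.398 mg/L.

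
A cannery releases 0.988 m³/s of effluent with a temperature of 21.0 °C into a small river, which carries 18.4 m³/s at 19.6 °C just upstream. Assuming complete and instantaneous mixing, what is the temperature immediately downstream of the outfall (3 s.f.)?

Flow-weighted mixing: C = (Q_r C_r + Q_w C_w)/(Q_r + Q_w)
= (18.4×19.6 + 0.988×21.0)/(18.4 + 0.988) = 381.4/19.39 = 19.67 °C.

19.7 °C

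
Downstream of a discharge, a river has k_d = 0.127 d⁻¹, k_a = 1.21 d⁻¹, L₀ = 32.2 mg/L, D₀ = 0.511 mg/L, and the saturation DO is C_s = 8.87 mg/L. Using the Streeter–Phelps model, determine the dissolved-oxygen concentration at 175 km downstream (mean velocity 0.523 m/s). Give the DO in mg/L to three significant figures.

DO ≈ 6.59 mg/L

Travel time t = x/v = 175 km / (0.523 m/s) = 175000 m / 0.523 m/s = 334600 s = 3.873 d.
k_d L₀/(k_a−k_d) = 0.127×32.2/(1.21−0.127) = 4.089/1.083 = 3.776 mg/L.
e^(−k_d t) = e^(−0.127×3.873) = 0.6115; e^(−k_a t) = e^(−1.21×3.873) = 0.009223.
D = 3.776 × (0.6115 − 0.009223) + 0.511 × 0.009223 = 2.274 + 0.004713 = 2.279 mg/L.
DO = C_s − D = 8.87 − 2.279 = 6.591 mg/L.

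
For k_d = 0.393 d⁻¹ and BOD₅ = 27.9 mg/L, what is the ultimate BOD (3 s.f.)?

L₀ ≈ 32.4 mg/L

BOD₅ = L₀(1 − e^(−5k_d)) ⇒ L₀ = BOD₅ / (1 − e^(−5×0.393))
= 27.9 / (1 − 0.1402) = 27.9 / 0.8598 = 32.45 mg/L.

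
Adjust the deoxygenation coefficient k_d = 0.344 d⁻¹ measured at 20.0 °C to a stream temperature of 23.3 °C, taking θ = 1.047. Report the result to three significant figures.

k_d ≈ 0.400 d⁻¹

k_d(T₂) = k_d(T₁) · θ^(T₂−T₁) = 0.344 × 1.047^(23.3−20.0)
= 0.344 × 1.047^3.30 = 0.344 × 1.164 = 0.4003 d⁻¹.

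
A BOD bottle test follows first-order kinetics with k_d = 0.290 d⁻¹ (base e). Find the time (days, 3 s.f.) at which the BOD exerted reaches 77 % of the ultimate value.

y/L₀ = 1 − e^(−k_d t) = 0.77 ⇒ e^(−k_d t) = 0.230
t = −ln(0.230) / 0.290 = 1.470 / 0.290 = 5.068 d.

t ≈ 5.07 d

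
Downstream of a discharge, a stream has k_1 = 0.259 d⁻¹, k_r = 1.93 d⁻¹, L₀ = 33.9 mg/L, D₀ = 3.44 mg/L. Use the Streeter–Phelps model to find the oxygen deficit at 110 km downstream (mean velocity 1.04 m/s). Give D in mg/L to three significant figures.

D ≈ 3.66 mg/L

Travel time t = x/v = 110 km / (1.04 m/s) = 110000 m / 1.04 m/s = 105800 s = 1.224 d.
k_1 L₀/(k_r−k_1) = 0.259×33.9/(1.93−0.259) = 8.780/1.671 = 5.254 mg/L.
e^(−k_1 t) = e^(−0.259×1.224) = 0.7283; e^(−k_r t) = e^(−1.93×1.224) = 0.09417.
D = 5.254 × (0.7283 − 0.09417) + 3.44 × 0.09417 = 3.332 + 0.3239 = 3.656 mg/L.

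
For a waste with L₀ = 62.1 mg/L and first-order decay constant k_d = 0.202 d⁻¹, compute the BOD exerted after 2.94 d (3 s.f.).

y ≈ 27.8 mg/L

y_t = L₀(1 − e^(−k_d t)) = 62.1 × (1 − e^(−0.202×2.94))
= 62.1 × (1 − 0.5522) = 62.1 × 0.4478 = 27.81 mg/L.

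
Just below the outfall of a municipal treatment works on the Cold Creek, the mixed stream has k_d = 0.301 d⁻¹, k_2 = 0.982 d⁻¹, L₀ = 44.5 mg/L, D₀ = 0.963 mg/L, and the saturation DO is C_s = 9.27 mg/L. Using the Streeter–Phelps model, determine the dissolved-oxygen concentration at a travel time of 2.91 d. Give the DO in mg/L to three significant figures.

k_d L₀/(k_2−k_d) = 0.301×44.5/(0.982−0.301) = 13.39/0.6810 = 19.67 mg/L.
e^(−k_d t) = e^(−0.301×2.910) = 0.4165; e^(−k_2 t) = e^(−0.982×2.910) = 0.05741.
D = 19.67 × (0.4165 − 0.05741) + 0.963 × 0.05741 = 7.063 + 0.05528 = 7.118 mg/L.
DO = C_s − D = 9.27 − 7.118 = 2.152 mg/L.

DO ≈ 2.15 mg/L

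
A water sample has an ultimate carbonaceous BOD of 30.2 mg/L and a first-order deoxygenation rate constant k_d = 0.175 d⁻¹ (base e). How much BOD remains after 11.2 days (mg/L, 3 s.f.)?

L_t = L₀ e^(−k_d t) = 30.2 × e^(−0.175×11.2) = 30.2 × 0.1409 = 4.254 mg/L.

L ≈ 4.25 mg/L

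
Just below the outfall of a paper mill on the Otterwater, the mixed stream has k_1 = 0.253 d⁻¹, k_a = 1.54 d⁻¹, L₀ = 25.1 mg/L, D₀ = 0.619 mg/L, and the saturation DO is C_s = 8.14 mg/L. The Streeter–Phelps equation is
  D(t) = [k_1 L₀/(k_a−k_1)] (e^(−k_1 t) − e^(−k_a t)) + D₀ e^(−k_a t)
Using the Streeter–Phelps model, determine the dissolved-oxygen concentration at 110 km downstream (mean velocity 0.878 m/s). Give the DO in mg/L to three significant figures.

Travel time t = x/v = 110 km / (0.878 m/s) = 110000 m / 0.878 m/s = 125300 s = 1.450 d.
k_1 L₀/(k_a−k_1) = 0.253×25.1/(1.54−0.253) = 6.350/1.287 = 4.934 mg/L.
e^(−k_1 t) = e^(−0.253×1.450) = 0.6929; e^(−k_a t) = e^(−1.54×1.450) = 0.1072.
D = 4.934 × (0.6929 − 0.1072) + 0.619 × 0.1072 = 2.890 + 0.06636 = 2.956 mg/L.
DO = C_s − D = 8.14 − 2.956 = 5.184 mg/L.

DO ≈ 5.18 mg/L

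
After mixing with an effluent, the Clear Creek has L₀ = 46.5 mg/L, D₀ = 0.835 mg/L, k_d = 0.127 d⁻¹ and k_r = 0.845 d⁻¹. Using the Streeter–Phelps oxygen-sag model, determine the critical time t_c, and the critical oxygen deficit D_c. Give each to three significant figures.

With k_r/k_d = 6.654 and 1 − D₀(k_r−k_d)/(k_d L₀) = 0.8985,
t_c = ln(6.654 × 0.8985) / (0.845 − 0.127) = ln(5.978) / 0.7180 = 1.788/0.7180 = 2.490 d.
D_c = (k_d/k_r) L₀ e^(−k_d t_c) = (0.127/0.845) × 46.5 × e^(−0.127×2.490) = 0.1503 × 46.5 × 0.7289 = 5.094 mg/L.

t_c ≈ 2.49 d; D_c ≈ 5.09 mg/L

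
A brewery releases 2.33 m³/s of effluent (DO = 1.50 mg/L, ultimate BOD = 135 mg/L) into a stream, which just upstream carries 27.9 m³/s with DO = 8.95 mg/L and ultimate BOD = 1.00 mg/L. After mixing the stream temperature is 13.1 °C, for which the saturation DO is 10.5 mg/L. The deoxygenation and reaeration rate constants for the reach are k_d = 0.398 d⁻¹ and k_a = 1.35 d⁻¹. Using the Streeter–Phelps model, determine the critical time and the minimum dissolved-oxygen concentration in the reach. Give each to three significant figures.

t_c ≈ 0.658 d; minimum DO ≈ 7.93 mg/L

Mixed DO = (27.9×8.95 + 2.33×1.50)/(27.9+2.33) = 253.2/30.23 = 8.376 mg/L.
Mixed L₀ = (27.9×1.00 + 2.33×135)/(30.23) = 342.4/30.23 = 11.33 mg/L.
Initial deficit D₀ = C_s − DO₀ = 10.5 − 8.376 = 2.124 mg/L.
t_c = (1/0.9520) ln[(1.35/0.398)(1 − 2.124×0.9520/(0.398×11.33))] = 1.050 × ln(1.871) = 0.6578 d.
D_c = (0.398/1.35) × 11.33 × e^(−0.398×0.6578) = 0.2948 × 11.33 × 0.7697 = 2.570 mg/L.
Minimum DO = 10.5 − 2.570 = 7.930 mg/L.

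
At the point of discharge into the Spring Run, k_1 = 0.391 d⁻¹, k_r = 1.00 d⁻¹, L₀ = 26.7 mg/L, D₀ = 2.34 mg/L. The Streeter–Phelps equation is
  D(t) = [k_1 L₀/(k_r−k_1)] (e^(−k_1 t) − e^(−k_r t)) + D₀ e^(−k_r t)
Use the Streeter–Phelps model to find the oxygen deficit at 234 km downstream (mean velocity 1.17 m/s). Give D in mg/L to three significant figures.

D ≈ 5.47 mg/L

Travel time t = x/v = 234 km / (1.17 m/s) = 234000 m / 1.17 m/s = 200000 s = 2.315 d.
k_1 L₀/(k_r−k_1) = 0.391×26.7/(1.00−0.391) = 10.44/0.6090 = 17.14 mg/L.
e^(−k_1 t) = e^(−0.391×2.315) = 0.4045; e^(−k_r t) = e^(−1.00×2.315) = 0.09878.
D = 17.14 × (0.4045 − 0.09878) + 2.34 × 0.09878 = 5.241 + 0.2312 = 5.472 mg/L.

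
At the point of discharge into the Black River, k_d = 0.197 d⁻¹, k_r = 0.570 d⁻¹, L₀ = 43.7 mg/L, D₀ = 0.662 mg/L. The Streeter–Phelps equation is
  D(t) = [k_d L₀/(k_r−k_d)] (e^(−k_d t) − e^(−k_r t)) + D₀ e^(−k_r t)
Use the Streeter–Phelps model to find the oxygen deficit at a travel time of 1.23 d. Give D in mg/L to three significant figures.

k_d L₀/(k_r−k_d) = 0.197×43.7/(0.570−0.197) = 8.609/0.3730 = 23.08 mg/L.
e^(−k_d t) = e^(−0.197×1.230) = 0.7848; e^(−k_r t) = e^(−0.570×1.230) = 0.4960.
D = 23.08 × (0.7848 − 0.4960) + 0.662 × 0.4960 = 6.665 + 0.3284 = 6.993 mg/L.

D ≈ 6.99 mg/L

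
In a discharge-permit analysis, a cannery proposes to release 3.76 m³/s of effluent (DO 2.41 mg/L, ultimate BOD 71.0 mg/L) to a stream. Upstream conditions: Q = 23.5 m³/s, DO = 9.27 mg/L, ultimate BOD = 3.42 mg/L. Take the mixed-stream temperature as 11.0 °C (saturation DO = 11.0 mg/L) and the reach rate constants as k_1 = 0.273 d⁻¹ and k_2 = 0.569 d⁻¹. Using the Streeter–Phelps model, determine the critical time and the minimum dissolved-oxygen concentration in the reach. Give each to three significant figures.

t_c ≈ 1.61 d; minimum DO ≈ 7.06 mg/L

Mixed DO = (23.5×9.27 + 3.76×2.41)/(23.5+3.76) = 226.9/27.26 = 8.324 mg/L.
Mixed L₀ = (23.5×3.42 + 3.76×71.0)/(27.26) = 347.3/27.26 = 12.74 mg/L.
Initial deficit D₀ = C_s − DO₀ = 11.0 − 8.324 = 2.676 mg/L.
t_c = (1/0.2960) ln[(0.569/0.273)(1 − 2.676×0.2960/(0.273×12.74))] = 3.378 × ln(1.610) = 1.608 d.
D_c = (0.273/0.569) × 12.74 × e^(−0.273×1.608) = 0.4798 × 12.74 × 0.6447 = 3.941 mg/L.
Minimum DO = 11.0 − 3.941 = 7.059 mg/L.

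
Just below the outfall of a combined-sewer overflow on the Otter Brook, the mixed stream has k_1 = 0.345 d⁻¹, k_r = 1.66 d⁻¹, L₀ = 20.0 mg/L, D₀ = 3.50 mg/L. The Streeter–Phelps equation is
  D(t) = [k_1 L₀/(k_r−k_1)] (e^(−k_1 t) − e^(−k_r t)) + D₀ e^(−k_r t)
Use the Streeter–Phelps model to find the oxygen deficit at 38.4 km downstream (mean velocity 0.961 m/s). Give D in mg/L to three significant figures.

D ≈ 3.66 mg/L

Travel time t = x/v = 38.4 km / (0.961 m/s) = 38400 m / 0.961 m/s = 39960 s = 0.4625 d.
k_1 L₀/(k_r−k_1) = 0.345×20.0/(1.66−0.345) = 6.900/1.315 = 5.247 mg/L.
e^(−k_1 t) = e^(−0.345×0.4625) = 0.8525; e^(−k_r t) = e^(−1.66×0.4625) = 0.4641.
D = 5.247 × (0.8525 − 0.4641) + 3.50 × 0.4641 = 2.038 + 1.624 = 3.663 mg/L.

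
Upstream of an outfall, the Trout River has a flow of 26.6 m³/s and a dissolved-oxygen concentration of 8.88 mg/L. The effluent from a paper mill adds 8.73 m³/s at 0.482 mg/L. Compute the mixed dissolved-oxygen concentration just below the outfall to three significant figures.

6.80 mg/L

Flow-weighted mixing: C = (Q_r C_r + Q_w C_w)/(Q_r + Q_w)
= (26.6×8.88 + 8.73×0.482)/(26.6 + 8.73) = 240.4/35.33 = 6.805 mg/L.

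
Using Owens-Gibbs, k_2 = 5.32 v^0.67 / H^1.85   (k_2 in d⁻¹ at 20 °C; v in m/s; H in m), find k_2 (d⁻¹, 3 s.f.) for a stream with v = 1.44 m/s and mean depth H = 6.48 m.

k_2 ≈ 0.214 d⁻¹

k_2 = 5.32 × 1.44^0.67 / 6.48^1.85 = 5.32 × 1.277 / 31.73 = 0.2141 d⁻¹.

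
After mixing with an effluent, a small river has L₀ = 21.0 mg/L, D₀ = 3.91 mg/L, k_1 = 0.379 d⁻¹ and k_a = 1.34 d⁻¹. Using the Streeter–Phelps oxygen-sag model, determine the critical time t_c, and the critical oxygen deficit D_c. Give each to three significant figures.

With k_a/k_1 = 3.536 and 1 − D₀(k_a−k_1)/(k_1 L₀) = 0.5279,
t_c = ln(3.536 × 0.5279) / (1.34 − 0.379) = ln(1.866) / 0.9610 = 0.6240/0.9610 = 0.6493 d.
D_c = (k_1/k_a) L₀ e^(−k_1 t_c) = (0.379/1.34) × 21.0 × e^(−0.379×0.6493) = 0.2828 × 21.0 × 0.7818 = 4.644 mg/L.

t_c ≈ 0.649 d; D_c ≈ 4.64 mg/L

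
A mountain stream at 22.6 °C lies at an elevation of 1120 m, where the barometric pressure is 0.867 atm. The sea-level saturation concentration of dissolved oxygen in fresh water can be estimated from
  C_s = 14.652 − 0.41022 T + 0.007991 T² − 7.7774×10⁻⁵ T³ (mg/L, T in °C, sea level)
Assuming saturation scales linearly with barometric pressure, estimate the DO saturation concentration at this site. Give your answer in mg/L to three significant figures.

At sea level: C_s = 14.652 − 0.41022×22.6 + 0.007991×22.6² − 7.7774×10⁻⁵×22.6³ = 8.565 mg/L.
Pressure correction: C_s' = 8.565 × 0.867 = 7.426 mg/L.

C_s ≈ 7.43 mg/L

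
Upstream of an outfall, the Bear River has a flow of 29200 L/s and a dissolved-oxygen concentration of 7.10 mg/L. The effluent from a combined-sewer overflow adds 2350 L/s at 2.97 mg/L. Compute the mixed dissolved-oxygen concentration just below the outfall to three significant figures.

Flow-weighted mixing: C = (Q_r C_r + Q_w C_w)/(Q_r + Q_w)
= (29200×7.10 + 2350×2.97)/(29200 + 2350) = 214300/31550 = 6.792 mg/L.

6.79 mg/L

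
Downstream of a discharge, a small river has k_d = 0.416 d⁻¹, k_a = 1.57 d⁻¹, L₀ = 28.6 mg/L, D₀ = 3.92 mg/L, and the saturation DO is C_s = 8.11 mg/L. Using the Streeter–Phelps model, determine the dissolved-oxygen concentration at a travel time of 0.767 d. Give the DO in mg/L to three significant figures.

DO ≈ 2.53 mg/L

k_d L₀/(k_a−k_d) = 0.416×28.6/(1.57−0.416) = 11.90/1.154 = 10.31 mg/L.
e^(−k_d t) = e^(−0.416×0.7670) = 0.7268; e^(−k_a t) = e^(−1.57×0.7670) = 0.2999.
D = 10.31 × (0.7268 − 0.2999) + 3.92 × 0.2999 = 4.401 + 1.176 = 5.577 mg/L.
DO = C_s − D = 8.11 − 5.577 = 2.533 mg/L.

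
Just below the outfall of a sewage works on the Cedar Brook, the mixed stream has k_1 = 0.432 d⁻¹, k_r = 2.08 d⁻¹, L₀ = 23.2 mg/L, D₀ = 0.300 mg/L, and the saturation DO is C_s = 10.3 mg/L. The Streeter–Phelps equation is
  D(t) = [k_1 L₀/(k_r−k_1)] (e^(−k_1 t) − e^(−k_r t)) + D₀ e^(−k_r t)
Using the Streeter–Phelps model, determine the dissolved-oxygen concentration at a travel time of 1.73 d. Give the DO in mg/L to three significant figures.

DO ≈ 7.58 mg/L

k_1 L₀/(k_r−k_1) = 0.432×23.2/(2.08−0.432) = 10.02/1.648 = 6.082 mg/L.
e^(−k_1 t) = e^(−0.432×1.730) = 0.4736; e^(−k_r t) = e^(−2.08×1.730) = 0.02737.
D = 6.082 × (0.4736 − 0.02737) + 0.300 × 0.02737 = 2.714 + 0.008210 = 2.722 mg/L.
DO = C_s − D = 10.3 − 2.722 = 7.578 mg/L.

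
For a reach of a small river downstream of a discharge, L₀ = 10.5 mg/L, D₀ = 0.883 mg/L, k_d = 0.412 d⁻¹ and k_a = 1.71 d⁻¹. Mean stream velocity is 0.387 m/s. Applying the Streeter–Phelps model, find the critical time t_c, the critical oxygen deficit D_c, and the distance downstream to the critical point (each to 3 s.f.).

t_c ≈ 0.859 d; D_c ≈ 1.78 mg/L; x_c ≈ 28.7 km

t_c = [1/(k_a−k_d)] ln[(k_a/k_d)(1 − D₀(k_a−k_d)/(k_d L₀))]
= [1/(1.71−0.412)] ln[(1.71/0.412)(1 − 0.883×1.298/(0.412×10.5))]
= (1/1.298) ln[4.150 × 0.7351] = 0.7704 × ln(3.051) = 0.7704 × 1.115 = 0.8593 d.
D_c = (k_d/k_a) L₀ e^(−k_d t_c) = (0.412/1.71) × 10.5 × e^(−0.412×0.8593) = 0.2409 × 10.5 × 0.7018 = 1.776 mg/L.
x_c = v t_c = 0.387 m/s × 0.8593 d × 86400 s/d = 28730 m ≈ 28.7 km.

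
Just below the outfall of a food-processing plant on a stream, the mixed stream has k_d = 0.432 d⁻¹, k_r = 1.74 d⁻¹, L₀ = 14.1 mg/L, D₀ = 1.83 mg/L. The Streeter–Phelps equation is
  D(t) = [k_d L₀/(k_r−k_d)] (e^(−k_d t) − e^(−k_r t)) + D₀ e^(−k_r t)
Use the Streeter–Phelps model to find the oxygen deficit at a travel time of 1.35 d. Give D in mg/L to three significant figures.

k_d L₀/(k_r−k_d) = 0.432×14.1/(1.74−0.432) = 6.091/1.308 = 4.657 mg/L.
e^(−k_d t) = e^(−0.432×1.350) = 0.5581; e^(−k_r t) = e^(−1.74×1.350) = 0.09546.
D = 4.657 × (0.5581 − 0.09546) + 1.83 × 0.09546 = 2.154 + 0.1747 = 2.329 mg/L.

D ≈ 2.33 mg/L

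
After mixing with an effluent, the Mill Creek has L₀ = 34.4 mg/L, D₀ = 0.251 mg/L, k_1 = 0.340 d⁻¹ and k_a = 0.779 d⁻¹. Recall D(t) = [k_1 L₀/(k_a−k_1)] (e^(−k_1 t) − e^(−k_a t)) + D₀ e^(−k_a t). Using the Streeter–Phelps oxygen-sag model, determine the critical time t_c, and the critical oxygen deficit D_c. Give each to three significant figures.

At the critical point dD/dt = 0, so k_1 L₀ e^(−k_1 t) = k_a D. Substituting D(t) from the Streeter–Phelps equation and solving for t gives
t_c = ln[(k_a/k_1)(1 − D₀(k_a−k_1)/(k_1 L₀))] / (k_a−k_1).
Here k_a−k_1 = 0.4390 d⁻¹ and 1 − D₀(k_a−k_1)/(k_1 L₀) = 1 − 0.251×0.4390/(0.340×34.4) = 0.9906, so
t_c = ln(2.291 × 0.9906) / 0.4390 = 0.8196 / 0.4390 = 1.867 d.
L(t_c) = L₀ e^(−k_1 t_c) = 34.4 × 0.5301 = 18.23 mg/L, and at the critical point k_a D_c = k_1 L, so D_c = (0.340/0.779) × 18.23 = 7.958 mg/L.

t_c ≈ 1.87 d; D_c ≈ 7.96 mg/L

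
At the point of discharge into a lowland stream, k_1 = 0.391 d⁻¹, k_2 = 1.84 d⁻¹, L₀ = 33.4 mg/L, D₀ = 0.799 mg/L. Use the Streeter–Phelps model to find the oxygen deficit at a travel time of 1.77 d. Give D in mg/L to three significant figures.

D ≈ 4.19 mg/L

k_1 L₀/(k_2−k_1) = 0.391×33.4/(1.84−0.391) = 13.06/1.449 = 9.013 mg/L.
e^(−k_1 t) = e^(−0.391×1.770) = 0.5005; e^(−k_2 t) = e^(−1.84×1.770) = 0.03851.
D = 9.013 × (0.5005 − 0.03851) + 0.799 × 0.03851 = 4.164 + 0.03077 = 4.195 mg/L.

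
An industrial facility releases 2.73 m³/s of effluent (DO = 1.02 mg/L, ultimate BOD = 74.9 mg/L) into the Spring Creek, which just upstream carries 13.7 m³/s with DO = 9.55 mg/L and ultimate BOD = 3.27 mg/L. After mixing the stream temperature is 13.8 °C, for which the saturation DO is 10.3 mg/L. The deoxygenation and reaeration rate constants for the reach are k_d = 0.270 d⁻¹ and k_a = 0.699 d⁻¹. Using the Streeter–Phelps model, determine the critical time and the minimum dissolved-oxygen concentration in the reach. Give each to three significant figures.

t_c ≈ 1.62 d; minimum DO ≈ 6.51 mg/L

Mixed DO = (13.7×9.55 + 2.73×1.02)/(13.7+2.73) = 133.6/16.43 = 8.133 mg/L.
Mixed L₀ = (13.7×3.27 + 2.73×74.9)/(16.43) = 249.3/16.43 = 15.17 mg/L.
Initial deficit D₀ = C_s − DO₀ = 10.3 − 8.133 = 2.167 mg/L.
t_c = (1/0.4290) ln[(0.699/0.270)(1 − 2.167×0.4290/(0.270×15.17))] = 2.331 × ln(2.001) = 1.617 d.
D_c = (0.270/0.699) × 15.17 × e^(−0.270×1.617) = 0.3863 × 15.17 × 0.6462 = 3.787 mg/L.
Minimum DO = 10.3 − 3.787 = 6.513 mg/L.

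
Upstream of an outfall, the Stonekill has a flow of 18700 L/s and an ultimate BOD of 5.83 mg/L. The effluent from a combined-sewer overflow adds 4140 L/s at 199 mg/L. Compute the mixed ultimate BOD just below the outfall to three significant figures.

40.8 mg/L

Flow-weighted mixing: C = (Q_r C_r + Q_w C_w)/(Q_r + Q_w)
= (18700×5.83 + 4140×199)/(18700 + 4140) = 932900/22840 = 40.84 mg/L.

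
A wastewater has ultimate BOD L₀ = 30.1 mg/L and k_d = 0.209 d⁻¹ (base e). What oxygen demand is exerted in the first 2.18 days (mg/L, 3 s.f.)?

y ≈ 11.0 mg/L

y_t = L₀(1 − e^(−k_d t)) = 30.1 × (1 − e^(−0.209×2.18))
= 30.1 × (1 − 0.6341) = 30.1 × 0.3659 = 11.01 mg/L.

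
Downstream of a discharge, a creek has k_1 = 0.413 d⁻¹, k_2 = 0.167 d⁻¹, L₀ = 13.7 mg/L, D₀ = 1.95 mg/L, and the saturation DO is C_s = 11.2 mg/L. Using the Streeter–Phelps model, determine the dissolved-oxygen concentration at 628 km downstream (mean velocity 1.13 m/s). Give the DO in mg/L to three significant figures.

DO ≈ 4.29 mg/L

Travel time t = x/v = 628 km / (1.13 m/s) = 628000 m / 1.13 m/s = 555800 s = 6.432 d.
k_1 L₀/(k_2−k_1) = 0.413×13.7/(0.167−0.413) = 5.658/-0.2460 = -23.00 mg/L.
e^(−k_1 t) = e^(−0.413×6.432) = 0.07019; e^(−k_2 t) = e^(−0.167×6.432) = 0.3416.
D = -23.00 × (0.07019 − 0.3416) + 1.95 × 0.3416 = 6.242 + 0.6661 = 6.908 mg/L.
DO = C_s − D = 11.2 − 6.908 = 4.292 mg/L.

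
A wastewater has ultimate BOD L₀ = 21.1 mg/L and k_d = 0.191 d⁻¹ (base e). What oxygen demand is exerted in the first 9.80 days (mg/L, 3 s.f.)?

y_t = L₀(1 − e^(−k_d t)) = 21.1 × (1 − e^(−0.191×9.80))
= 21.1 × (1 − 0.1538) = 21.1 × 0.8462 = 17.85 mg/L.

y ≈ 17.9 mg/L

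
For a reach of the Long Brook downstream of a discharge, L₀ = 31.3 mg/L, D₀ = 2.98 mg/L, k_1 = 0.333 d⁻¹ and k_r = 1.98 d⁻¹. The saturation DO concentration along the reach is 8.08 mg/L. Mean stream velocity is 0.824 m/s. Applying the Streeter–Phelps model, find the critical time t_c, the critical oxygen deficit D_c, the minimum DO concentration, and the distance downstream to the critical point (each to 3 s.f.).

t_c ≈ 0.696 d; D_c ≈ 4.18 mg/L; min DO ≈ 3.90 mg/L; x_c ≈ 49.5 km

With k_r/k_1 = 5.946 and 1 − D₀(k_r−k_1)/(k_1 L₀) = 0.5291,
t_c = ln(5.946 × 0.5291) / (1.98 − 0.333) = ln(3.146) / 1.647 = 1.146/1.647 = 0.6959 d.
D_c = (k_1/k_r) L₀ e^(−k_1 t_c) = (0.333/1.98) × 31.3 × e^(−0.333×0.6959) = 0.1682 × 31.3 × 0.7932 = 4.175 mg/L.
Minimum DO = C_s − D_c = 8.08 − 4.175 = 3.905 mg/L.
x_c = v t_c = 0.824 m/s × 0.6959 d × 86400 s/d = 49540 m ≈ 49.5 km.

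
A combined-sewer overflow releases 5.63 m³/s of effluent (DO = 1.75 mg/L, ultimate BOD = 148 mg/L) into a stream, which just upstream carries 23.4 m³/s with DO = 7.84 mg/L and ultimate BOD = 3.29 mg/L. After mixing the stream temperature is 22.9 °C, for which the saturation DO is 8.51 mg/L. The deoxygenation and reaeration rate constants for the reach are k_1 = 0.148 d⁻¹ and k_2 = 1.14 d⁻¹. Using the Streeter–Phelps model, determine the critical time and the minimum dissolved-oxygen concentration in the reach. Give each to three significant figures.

Mixed DO = (23.4×7.84 + 5.63×1.75)/(23.4+5.63) = 193.3/29.03 = 6.659 mg/L.
Mixed L₀ = (23.4×3.29 + 5.63×148)/(29.03) = 910.2/29.03 = 31.35 mg/L.
Initial deficit D₀ = C_s − DO₀ = 8.51 − 6.659 = 1.851 mg/L.
t_c = (1/0.9920) ln[(1.14/0.148)(1 − 1.851×0.9920/(0.148×31.35))] = 1.008 × ln(4.655) = 1.550 d.
D_c = (0.148/1.14) × 31.35 × e^(−0.148×1.550) = 0.1298 × 31.35 × 0.7950 = 3.236 mg/L.
Minimum DO = 8.51 − 3.236 = 5.274 mg/L.

t_c ≈ 1.55 d; minimum DO ≈ 5.27 mg/L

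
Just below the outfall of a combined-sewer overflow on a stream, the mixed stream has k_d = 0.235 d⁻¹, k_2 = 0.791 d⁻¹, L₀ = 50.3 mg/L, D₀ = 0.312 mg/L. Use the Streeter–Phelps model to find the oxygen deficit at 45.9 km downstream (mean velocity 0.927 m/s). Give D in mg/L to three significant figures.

Travel time t = x/v = 45.9 km / (0.927 m/s) = 45900 m / 0.927 m/s = 49510 s = 0.5731 d.
k_d L₀/(k_2−k_d) = 0.235×50.3/(0.791−0.235) = 11.82/0.5560 = 21.26 mg/L.
e^(−k_d t) = e^(−0.235×0.5731) = 0.8740; e^(−k_2 t) = e^(−0.791×0.5731) = 0.6355.
D = 21.26 × (0.8740 − 0.6355) + 0.312 × 0.6355 = 5.070 + 0.1983 = 5.268 mg/L.

D ≈ 5.27 mg/L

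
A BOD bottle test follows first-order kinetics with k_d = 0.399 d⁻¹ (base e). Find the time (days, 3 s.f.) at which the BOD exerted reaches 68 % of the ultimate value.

y/L₀ = 1 − e^(−k_d t) = 0.68 ⇒ e^(−k_d t) = 0.320
t = −ln(0.320) / 0.399 = 1.139 / 0.399 = 2.856 d.

t ≈ 2.86 d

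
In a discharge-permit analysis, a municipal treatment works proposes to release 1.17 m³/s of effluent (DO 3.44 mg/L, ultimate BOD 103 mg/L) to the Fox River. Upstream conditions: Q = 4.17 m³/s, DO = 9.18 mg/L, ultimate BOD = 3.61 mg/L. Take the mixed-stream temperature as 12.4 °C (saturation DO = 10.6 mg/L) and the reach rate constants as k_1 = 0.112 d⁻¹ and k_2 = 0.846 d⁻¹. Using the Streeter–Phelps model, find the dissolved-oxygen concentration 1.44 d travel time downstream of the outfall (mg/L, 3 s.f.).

Mixed DO = (4.17×9.18 + 1.17×3.44)/(4.17+1.17) = 42.31/5.340 = 7.922 mg/L.
Mixed L₀ = (4.17×3.61 + 1.17×103)/(5.340) = 135.6/5.340 = 25.39 mg/L.
Initial deficit D₀ = C_s − DO₀ = 10.6 − 7.922 = 2.678 mg/L.
D(1.44) = [0.112×25.39/(0.846−0.112)](e^(−0.112×1.44) − e^(−0.846×1.44)) + 2.678 e^(−0.846×1.44)
= 3.874 × (0.8511 − 0.2958) + 2.678 × 0.2958 = 2.943 mg/L.
DO = 10.6 − 2.943 = 7.657 mg/L.

DO ≈ 7.66 mg/L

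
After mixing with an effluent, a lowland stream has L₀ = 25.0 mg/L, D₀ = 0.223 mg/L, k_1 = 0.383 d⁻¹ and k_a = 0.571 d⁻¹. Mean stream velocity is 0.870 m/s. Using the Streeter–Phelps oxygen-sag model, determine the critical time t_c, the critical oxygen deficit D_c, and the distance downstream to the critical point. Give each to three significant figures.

With k_a/k_1 = 1.491 and 1 − D₀(k_a−k_1)/(k_1 L₀) = 0.9956,
t_c = ln(1.491 × 0.9956) / (0.571 − 0.383) = ln(1.484) / 0.1880 = 0.3950/0.1880 = 2.101 d.
L(t_c) = L₀ e^(−k_1 t_c) = 25.0 × 0.4472 = 11.18 mg/L, and at the critical point k_a D_c = k_1 L, so D_c = (0.383/0.571) × 11.18 = 7.500 mg/L.
x_c = v t_c = 0.870 m/s × 2.101 d × 86400 s/d = 157900 m ≈ 158 km.

t_c ≈ 2.10 d; D_c ≈ 7.50 mg/L; x_c ≈ 158 km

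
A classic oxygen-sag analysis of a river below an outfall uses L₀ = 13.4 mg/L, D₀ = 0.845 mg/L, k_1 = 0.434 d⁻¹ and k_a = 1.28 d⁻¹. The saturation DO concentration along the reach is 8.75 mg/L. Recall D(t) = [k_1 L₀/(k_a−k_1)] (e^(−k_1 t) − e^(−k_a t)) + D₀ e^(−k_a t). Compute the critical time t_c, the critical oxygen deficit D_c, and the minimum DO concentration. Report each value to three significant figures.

t_c ≈ 1.12 d; D_c ≈ 2.79 mg/L; min DO ≈ 5.96 mg/L

t_c = [1/(k_a−k_1)] ln[(k_a/k_1)(1 − D₀(k_a−k_1)/(k_1 L₀))]
= [1/(1.28−0.434)] ln[(1.28/0.434)(1 − 0.845×0.8460/(0.434×13.4))]
= (1/0.8460) ln[2.949 × 0.8771] = 1.182 × ln(2.587) = 1.182 × 0.9504 = 1.123 d.
L(t_c) = L₀ e^(−k_1 t_c) = 13.4 × 0.6141 = 8.229 mg/L, and at the critical point k_a D_c = k_1 L, so D_c = (0.434/1.28) × 8.229 = 2.790 mg/L.
Minimum DO = C_s − D_c = 8.75 − 2.790 = 5.960 mg/L.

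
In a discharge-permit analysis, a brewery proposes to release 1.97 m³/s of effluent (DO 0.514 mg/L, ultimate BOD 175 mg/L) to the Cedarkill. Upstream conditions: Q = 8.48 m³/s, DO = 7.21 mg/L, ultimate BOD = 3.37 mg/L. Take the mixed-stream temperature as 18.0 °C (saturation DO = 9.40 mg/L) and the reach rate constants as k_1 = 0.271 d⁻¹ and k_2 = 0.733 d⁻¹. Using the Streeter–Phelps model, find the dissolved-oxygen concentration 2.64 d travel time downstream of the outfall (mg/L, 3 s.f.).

Mixed DO = (8.48×7.21 + 1.97×0.514)/(8.48+1.97) = 62.15/10.45 = 5.948 mg/L.
Mixed L₀ = (8.48×3.37 + 1.97×175)/(10.45) = 373.3/10.45 = 35.73 mg/L.
Initial deficit D₀ = C_s − DO₀ = 9.40 − 5.948 = 3.452 mg/L.
D(2.64) = [0.271×35.73/(0.733−0.271)](e^(−0.271×2.64) − e^(−0.733×2.64)) + 3.452 e^(−0.733×2.64)
= 20.96 × (0.4890 − 0.1444) + 3.452 × 0.1444 = 7.719 mg/L.
DO = 9.40 − 7.719 = 1.681 mg/L.

DO ≈ 1.68 mg/L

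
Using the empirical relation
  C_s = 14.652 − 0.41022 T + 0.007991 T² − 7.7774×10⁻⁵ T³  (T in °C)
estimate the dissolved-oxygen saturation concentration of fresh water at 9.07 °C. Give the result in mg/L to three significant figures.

C_s ≈ 11.5 mg/L

C_s = 14.652 − 0.41022×9.07 + 0.007991×9.07² − 7.7774×10⁻⁵×9.07³ = 11.53 mg/L.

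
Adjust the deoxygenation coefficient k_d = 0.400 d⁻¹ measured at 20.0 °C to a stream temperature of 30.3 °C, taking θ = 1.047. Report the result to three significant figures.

k_d(T₂) = k_d(T₁) · θ^(T₂−T₁) = 0.400 × 1.047^(30.3−20.0)
= 0.400 × 1.047^10.3 = 0.400 × 1.605 = 0.6420 d⁻¹.

k_d ≈ 0.642 d⁻¹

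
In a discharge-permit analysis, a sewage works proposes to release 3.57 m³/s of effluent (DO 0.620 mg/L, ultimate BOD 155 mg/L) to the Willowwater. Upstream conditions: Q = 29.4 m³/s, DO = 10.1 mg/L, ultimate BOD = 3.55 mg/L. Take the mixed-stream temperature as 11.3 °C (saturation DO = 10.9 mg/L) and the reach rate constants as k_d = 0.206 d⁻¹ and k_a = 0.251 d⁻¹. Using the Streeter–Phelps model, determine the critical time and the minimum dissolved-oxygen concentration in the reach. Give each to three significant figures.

t_c ≈ 3.94 d; minimum DO ≈ 3.63 mg/L

Mixed DO = (29.4×10.1 + 3.57×0.620)/(29.4+3.57) = 299.2/32.97 = 9.074 mg/L.
Mixed L₀ = (29.4×3.55 + 3.57×155)/(32.97) = 657.7/32.97 = 19.95 mg/L.
Initial deficit D₀ = C_s − DO₀ = 10.9 − 9.074 = 1.826 mg/L.
t_c = (1/0.04500) ln[(0.251/0.206)(1 − 1.826×0.04500/(0.206×19.95))] = 22.22 × ln(1.194) = 3.942 d.
D_c = (0.206/0.251) × 19.95 × e^(−0.206×3.942) = 0.8207 × 19.95 × 0.4440 = 7.269 mg/L.
Minimum DO = 10.9 − 7.269 = 3.631 mg/L.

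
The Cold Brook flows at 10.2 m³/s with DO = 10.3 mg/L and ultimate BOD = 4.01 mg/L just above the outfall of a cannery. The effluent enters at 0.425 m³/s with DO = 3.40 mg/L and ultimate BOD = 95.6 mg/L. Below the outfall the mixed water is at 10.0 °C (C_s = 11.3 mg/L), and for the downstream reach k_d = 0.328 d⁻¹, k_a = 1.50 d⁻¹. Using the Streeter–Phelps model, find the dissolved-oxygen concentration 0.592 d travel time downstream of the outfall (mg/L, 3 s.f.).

Mixed DO = (10.2×10.3 + 0.425×3.40)/(10.2+0.425) = 106.5/10.62 = 10.02 mg/L.
Mixed L₀ = (10.2×4.01 + 0.425×95.6)/(10.62) = 81.53/10.62 = 7.674 mg/L.
Initial deficit D₀ = C_s − DO₀ = 11.3 − 10.02 = 1.276 mg/L.
D(0.592) = [0.328×7.674/(1.50−0.328)](e^(−0.328×0.592) − e^(−1.50×0.592)) + 1.276 e^(−1.50×0.592)
= 2.148 × (0.8235 − 0.4115) + 1.276 × 0.4115 = 1.410 mg/L.
DO = 11.3 − 1.410 = 9.890 mg/L.

DO ≈ 9.89 mg/L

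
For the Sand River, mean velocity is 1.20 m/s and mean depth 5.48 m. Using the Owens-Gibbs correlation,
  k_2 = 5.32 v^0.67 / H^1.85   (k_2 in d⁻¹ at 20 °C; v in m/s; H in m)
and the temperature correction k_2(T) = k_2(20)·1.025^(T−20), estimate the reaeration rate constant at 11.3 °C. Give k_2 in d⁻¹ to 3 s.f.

k_2 ≈ 0.208 d⁻¹

k_2(20) = 5.32 × 1.20^0.67 / 5.48^1.85 = 5.32 × 1.130 / 23.27 = 0.2584 d⁻¹.
k_2(11.3) = 0.2584 × 1.025^(11.3−20) = 0.2584 × 0.8067 = 0.2084 d⁻¹.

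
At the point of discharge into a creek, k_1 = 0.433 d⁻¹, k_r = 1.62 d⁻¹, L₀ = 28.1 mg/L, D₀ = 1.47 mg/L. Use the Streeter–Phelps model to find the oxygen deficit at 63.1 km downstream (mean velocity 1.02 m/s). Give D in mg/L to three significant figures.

D ≈ 4.77 mg/L

Travel time t = x/v = 63.1 km / (1.02 m/s) = 63100 m / 1.02 m/s = 61860 s = 0.7160 d.
k_1 L₀/(k_r−k_1) = 0.433×28.1/(1.62−0.433) = 12.17/1.187 = 10.25 mg/L.
e^(−k_1 t) = e^(−0.433×0.7160) = 0.7334; e^(−k_r t) = e^(−1.62×0.7160) = 0.3135.
D = 10.25 × (0.7334 − 0.3135) + 1.47 × 0.3135 = 4.304 + 0.4609 = 4.765 mg/L.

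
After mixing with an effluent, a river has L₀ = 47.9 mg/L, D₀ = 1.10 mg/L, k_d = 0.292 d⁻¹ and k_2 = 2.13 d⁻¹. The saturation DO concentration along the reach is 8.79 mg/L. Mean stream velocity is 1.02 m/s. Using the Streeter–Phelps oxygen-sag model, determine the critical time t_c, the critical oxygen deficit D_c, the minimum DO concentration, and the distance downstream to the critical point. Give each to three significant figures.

With k_2/k_d = 7.295 and 1 − D₀(k_2−k_d)/(k_d L₀) = 0.8554,
t_c = ln(7.295 × 0.8554) / (2.13 − 0.292) = ln(6.240) / 1.838 = 1.831/1.838 = 0.9962 d.
D_c = (k_d/k_2) L₀ e^(−k_d t_c) = (0.292/2.13) × 47.9 × e^(−0.292×0.9962) = 0.1371 × 47.9 × 0.7476 = 4.909 mg/L.
Minimum DO = C_s − D_c = 8.79 − 4.909 = 3.881 mg/L.
x_c = v t_c = 1.02 m/s × 0.9962 d × 86400 s/d = 87790 m ≈ 87.8 km.

t_c ≈ 0.996 d; D_c ≈ 4.91 mg/L; min DO ≈ 3.88 mg/L; x_c ≈ 87.8 km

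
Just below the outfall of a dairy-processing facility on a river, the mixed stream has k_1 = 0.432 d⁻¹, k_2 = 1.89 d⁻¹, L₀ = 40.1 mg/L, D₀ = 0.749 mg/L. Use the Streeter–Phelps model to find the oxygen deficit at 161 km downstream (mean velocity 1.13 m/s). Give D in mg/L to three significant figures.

Travel time t = x/v = 161 km / (1.13 m/s) = 161000 m / 1.13 m/s = 142500 s = 1.649 d.
k_1 L₀/(k_2−k_1) = 0.432×40.1/(1.89−0.432) = 17.32/1.458 = 11.88 mg/L.
e^(−k_1 t) = e^(−0.432×1.649) = 0.4905; e^(−k_2 t) = e^(−1.89×1.649) = 0.04430.
D = 11.88 × (0.4905 − 0.04430) + 0.749 × 0.04430 = 5.301 + 0.03318 = 5.334 mg/L.

D ≈ 5.33 mg/L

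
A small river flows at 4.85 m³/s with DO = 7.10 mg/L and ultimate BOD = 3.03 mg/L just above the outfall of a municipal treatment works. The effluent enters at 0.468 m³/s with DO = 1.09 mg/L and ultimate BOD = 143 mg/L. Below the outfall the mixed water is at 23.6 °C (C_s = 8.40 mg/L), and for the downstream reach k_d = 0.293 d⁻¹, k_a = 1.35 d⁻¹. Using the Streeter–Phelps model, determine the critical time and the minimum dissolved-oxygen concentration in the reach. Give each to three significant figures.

t_c ≈ 0.914 d; minimum DO ≈ 5.85 mg/L

Mixed DO = (4.85×7.10 + 0.468×1.09)/(4.85+0.468) = 34.95/5.318 = 6.571 mg/L.
Mixed L₀ = (4.85×3.03 + 0.468×143)/(5.318) = 81.62/5.318 = 15.35 mg/L.
Initial deficit D₀ = C_s − DO₀ = 8.40 − 6.571 = 1.829 mg/L.
t_c = (1/1.057) ln[(1.35/0.293)(1 − 1.829×1.057/(0.293×15.35))] = 0.9461 × ln(2.627) = 0.9137 d.
D_c = (0.293/1.35) × 15.35 × e^(−0.293×0.9137) = 0.2170 × 15.35 × 0.7651 = 2.549 mg/L.
Minimum DO = 8.40 − 2.549 = 5.851 mg/L.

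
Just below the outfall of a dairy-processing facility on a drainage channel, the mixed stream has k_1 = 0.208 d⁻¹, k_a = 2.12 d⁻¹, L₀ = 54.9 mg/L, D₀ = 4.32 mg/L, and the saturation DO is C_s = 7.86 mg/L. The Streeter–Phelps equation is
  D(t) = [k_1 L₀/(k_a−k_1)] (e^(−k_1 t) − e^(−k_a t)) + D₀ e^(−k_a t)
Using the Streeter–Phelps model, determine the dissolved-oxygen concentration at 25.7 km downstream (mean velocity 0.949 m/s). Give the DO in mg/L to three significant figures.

DO ≈ 3.11 mg/L

Travel time t = x/v = 25.7 km / (0.949 m/s) = 25700 m / 0.949 m/s = 27080 s = 0.3134 d.
k_1 L₀/(k_a−k_1) = 0.208×54.9/(2.12−0.208) = 11.42/1.912 = 5.972 mg/L.
e^(−k_1 t) = e^(−0.208×0.3134) = 0.9369; e^(−k_a t) = e^(−2.12×0.3134) = 0.5145.
D = 5.972 × (0.9369 − 0.5145) + 4.32 × 0.5145 = 2.522 + 2.223 = 4.745 mg/L.
DO = C_s − D = 7.86 − 4.745 = 3.115 mg/L.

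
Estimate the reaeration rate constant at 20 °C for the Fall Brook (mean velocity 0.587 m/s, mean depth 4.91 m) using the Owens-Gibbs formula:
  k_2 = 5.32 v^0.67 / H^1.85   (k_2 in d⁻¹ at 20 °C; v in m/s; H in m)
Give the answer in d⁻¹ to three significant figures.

k_2 ≈ 0.196 d⁻¹

k_2 = 5.32 × 0.587^0.67 / 4.91^1.85 = 5.32 × 0.6998 / 18.99 = 0.1961 d⁻¹.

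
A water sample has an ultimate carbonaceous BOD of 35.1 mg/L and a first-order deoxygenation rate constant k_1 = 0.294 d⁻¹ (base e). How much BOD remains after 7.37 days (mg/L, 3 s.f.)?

L ≈ 4.02 mg/L

L_t = L₀ e^(−k_1 t) = 35.1 × e^(−0.294×7.37) = 35.1 × 0.1145 = 4.021 mg/L.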